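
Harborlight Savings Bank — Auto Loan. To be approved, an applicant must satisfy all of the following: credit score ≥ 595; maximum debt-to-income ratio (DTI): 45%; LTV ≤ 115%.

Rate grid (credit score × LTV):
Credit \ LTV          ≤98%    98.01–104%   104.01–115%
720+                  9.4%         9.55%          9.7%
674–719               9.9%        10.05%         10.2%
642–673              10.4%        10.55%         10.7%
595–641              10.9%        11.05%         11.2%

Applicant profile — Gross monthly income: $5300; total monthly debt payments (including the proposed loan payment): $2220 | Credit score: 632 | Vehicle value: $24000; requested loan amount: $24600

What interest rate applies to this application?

Credit score 632 ≥ 595; Debt-to-income = 2,220/5,300 = 41.9% — meets 45% limit
LTV = 24,600/24,000 = 102.5% ≤ 115%
Credit 632 → row 595–641; LTV 102.5% → column 98.01–104%. Grid cell → 11.05%.

11.05%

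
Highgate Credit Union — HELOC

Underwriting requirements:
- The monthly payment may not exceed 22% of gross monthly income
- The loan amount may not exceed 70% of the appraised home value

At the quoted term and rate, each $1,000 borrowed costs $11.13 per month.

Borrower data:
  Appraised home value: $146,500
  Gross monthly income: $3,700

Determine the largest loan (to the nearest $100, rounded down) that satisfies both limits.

Payment cap: 22% × $3,700 = $814/month.
At $11.13 per $1,000, that supports 814/11.13 × 1,000 ≈ $73,135 → $73,100.
LTV cap: 70% × $146,500 = $102,550 → $102,500.
Binding constraint: payment-to-income.

$73,100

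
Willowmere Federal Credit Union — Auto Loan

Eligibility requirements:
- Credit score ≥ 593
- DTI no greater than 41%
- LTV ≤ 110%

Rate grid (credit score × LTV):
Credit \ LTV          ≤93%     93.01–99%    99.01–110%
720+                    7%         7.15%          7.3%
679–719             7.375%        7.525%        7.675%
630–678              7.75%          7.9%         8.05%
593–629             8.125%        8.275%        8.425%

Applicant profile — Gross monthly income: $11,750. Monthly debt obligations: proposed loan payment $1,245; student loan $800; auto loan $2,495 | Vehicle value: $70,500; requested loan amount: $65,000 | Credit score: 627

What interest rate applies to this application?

8.125%

Credit score 627 ≥ 593; Total monthly debts = (1,245 + 800 + 2,495) = 4,540. Debt-to-income = 4,540/11,750 = 38.6% — meets 41% limit
Loan-to-value = 65,000/70,500 = 92.2% — pass (110% max)
Score 627 is in the 593–629 band; LTV 92.2% is in the ≤93% band → 8.125%.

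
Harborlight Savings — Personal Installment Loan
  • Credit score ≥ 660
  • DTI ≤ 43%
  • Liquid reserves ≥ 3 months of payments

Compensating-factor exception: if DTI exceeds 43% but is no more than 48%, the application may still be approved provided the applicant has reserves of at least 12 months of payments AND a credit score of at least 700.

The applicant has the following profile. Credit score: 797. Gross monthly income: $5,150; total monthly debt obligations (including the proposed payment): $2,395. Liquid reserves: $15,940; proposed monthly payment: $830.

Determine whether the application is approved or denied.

Approved

Credit score 797 ≥ 660 (meets base)
DTI: 2,395 ÷ 5,150 = 46.5%, over the 43% base limit.
Liquid reserves cover 15,940/830 = 19.2 months — ≥ 3 required
DTI 46.5% is within the 43%–48% exception band; checking compensating factors.
Reserves 19.2 ≥ 12 months; credit score 797 ≥ 700.
Both override conditions satisfied; DTI exception granted.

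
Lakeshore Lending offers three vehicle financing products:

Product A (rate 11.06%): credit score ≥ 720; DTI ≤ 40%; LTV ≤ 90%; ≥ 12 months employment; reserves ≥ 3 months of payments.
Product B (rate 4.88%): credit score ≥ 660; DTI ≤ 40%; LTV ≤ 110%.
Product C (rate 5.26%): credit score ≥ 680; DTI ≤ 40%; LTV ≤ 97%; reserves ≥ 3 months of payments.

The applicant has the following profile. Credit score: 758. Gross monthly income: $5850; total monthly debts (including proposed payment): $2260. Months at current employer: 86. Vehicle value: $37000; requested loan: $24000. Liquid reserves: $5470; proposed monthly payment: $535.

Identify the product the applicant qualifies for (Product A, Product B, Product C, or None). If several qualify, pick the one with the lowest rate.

DTI = 2,260/5,850 = 38.6%.
LTV = 24,000/37,000 = 64.9%.
Reserves = 5,470/535 = 10.2 months.
Product A: score 758 ≥ 720; DTI 38.6% ≤ 40%; LTV 64.9% ≤ 90%; employment 86 ≥ 12 mo; reserves 10.2 ≥ 3 mo → qualifies.
Product B: score 758 ≥ 660; DTI 38.6% ≤ 40%; LTV 64.9% ≤ 110% → qualifies.
Product C: score 758 ≥ 680; DTI 38.6% ≤ 40%; LTV 64.9% ≤ 97%; reserves 10.2 ≥ 3 mo → qualifies.
Qualifying: Product A, Product B, Product C. Lowest rate is 4.88% → Product B.

Product B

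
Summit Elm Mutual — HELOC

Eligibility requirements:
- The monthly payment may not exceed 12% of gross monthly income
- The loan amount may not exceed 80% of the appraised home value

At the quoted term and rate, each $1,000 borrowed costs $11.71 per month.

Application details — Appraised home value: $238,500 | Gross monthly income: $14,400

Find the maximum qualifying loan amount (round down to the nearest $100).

$147,500

Payment cap: 12% × $14,400 = $1,728/month.
At $11.71 per $1,000, that supports 1,728/11.71 × 1,000 ≈ $147,566 → $147,500.
LTV cap: 80% × $238,500 = $190,800 → $190,800.
Binding constraint: payment-to-income.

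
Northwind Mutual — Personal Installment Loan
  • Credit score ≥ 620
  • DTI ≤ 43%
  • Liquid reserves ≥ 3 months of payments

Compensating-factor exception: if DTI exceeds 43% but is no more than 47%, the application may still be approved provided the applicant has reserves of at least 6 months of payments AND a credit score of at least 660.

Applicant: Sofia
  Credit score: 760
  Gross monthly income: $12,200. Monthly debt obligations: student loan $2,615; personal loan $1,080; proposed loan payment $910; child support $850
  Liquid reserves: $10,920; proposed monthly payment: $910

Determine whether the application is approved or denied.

Approved

Credit score 760 ≥ 620 (meets base)
Total debts = (2,615 + 1,080 + 910 + 850) = 5,455. DTI = 5,455/12,200 = 44.7% > 43% — standard DTI limit exceeded.
Reserves = 10,920/910 = 12.0 months ≥ 3
DTI 44.7% is within the 43%–47% exception band; checking compensating factors.
Override check — reserves: 12.0 mo (ok); score: 760 (ok).
Both compensating conditions met → exception applies.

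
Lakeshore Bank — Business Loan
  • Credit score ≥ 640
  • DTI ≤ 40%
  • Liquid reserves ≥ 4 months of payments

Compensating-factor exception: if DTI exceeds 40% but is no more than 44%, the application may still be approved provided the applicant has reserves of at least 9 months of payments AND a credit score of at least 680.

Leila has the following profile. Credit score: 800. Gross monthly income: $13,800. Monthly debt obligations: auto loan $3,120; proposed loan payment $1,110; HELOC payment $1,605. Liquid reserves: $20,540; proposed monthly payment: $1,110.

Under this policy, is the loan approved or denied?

Credit score 800 ≥ 640 (meets base)
Total debts = (3,120 + 1,110 + 1,605) = 5,835. DTI: 5,835 ÷ 13,800 = 42.3%, over the 40% base limit.
Reserves: 20,540 ÷ 1,110 = 18.5 months (meets 4-month minimum)
DTI 42.3% is within the 40%–44% exception band; checking compensating factors.
Override check — reserves: 18.5 mo (ok); score: 800 (ok).
Both override conditions satisfied; DTI exception granted.

Approved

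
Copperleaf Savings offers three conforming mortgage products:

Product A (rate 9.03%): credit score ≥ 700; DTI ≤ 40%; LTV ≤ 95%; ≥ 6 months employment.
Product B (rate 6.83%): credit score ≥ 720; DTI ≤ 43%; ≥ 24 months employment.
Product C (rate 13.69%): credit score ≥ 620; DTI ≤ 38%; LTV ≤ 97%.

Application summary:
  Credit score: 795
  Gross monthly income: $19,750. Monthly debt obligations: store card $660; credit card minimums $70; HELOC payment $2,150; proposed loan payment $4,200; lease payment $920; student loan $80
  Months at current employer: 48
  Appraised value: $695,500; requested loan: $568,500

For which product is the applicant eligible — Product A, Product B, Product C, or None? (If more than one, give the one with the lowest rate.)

Product B

Total debts = (660 + 70 + 2,150 + 4,200 + 920 + 80) = 8,080; DTI = 8,080/19,750 = 40.9%.
LTV = 568,500/695,500 = 81.7%.
Product A: score 795 ≥ 700; DTI 40.9% > 40%; LTV 81.7% ≤ 95%; employment 48 ≥ 6 mo → does not qualify.
Product B: score 795 ≥ 720; DTI 40.9% ≤ 43%; employment 48 ≥ 24 mo → qualifies.
Product C: score 795 ≥ 620; DTI 40.9% > 38%; LTV 81.7% ≤ 97% → does not qualify.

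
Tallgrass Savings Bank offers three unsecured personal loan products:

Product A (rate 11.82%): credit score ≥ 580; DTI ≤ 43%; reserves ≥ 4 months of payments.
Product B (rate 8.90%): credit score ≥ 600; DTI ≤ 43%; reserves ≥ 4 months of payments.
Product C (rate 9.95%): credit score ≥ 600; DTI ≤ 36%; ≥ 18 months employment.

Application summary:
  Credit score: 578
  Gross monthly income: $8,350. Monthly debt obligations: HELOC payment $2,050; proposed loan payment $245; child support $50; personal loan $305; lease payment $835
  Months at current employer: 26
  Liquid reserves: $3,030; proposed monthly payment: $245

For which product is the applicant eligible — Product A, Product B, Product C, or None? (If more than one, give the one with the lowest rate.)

Total debts = (2,050 + 245 + 50 + 305 + 835) = 3,485; DTI = 3,485/8,350 = 41.7%.
Reserves = 3,030/245 = 12.4 months.
Product A: score 578 < 580; DTI 41.7% ≤ 43%; reserves 12.4 ≥ 4 mo → does not qualify.
Product B: score 578 < 600; DTI 41.7% ≤ 43%; reserves 12.4 ≥ 4 mo → does not qualify.
Product C: score 578 < 600; DTI 41.7% > 36%; employment 26 ≥ 18 mo → does not qualify.

None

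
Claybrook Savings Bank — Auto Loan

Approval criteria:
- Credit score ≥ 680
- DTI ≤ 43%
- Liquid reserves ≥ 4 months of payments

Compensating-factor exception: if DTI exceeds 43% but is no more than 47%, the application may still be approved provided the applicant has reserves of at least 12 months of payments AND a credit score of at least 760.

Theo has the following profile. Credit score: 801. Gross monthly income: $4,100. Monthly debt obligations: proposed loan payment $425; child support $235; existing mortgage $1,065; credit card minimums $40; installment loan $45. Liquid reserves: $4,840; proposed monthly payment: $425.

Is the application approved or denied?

Credit score 801 ≥ 680 (meets base)
Total debts = (425 + 235 + 1,065 + 40 + 45) = 1,810. DTI: 1,810 ÷ 4,100 = 44.1%, over the 43% base limit.
Liquid reserves cover 4,840/425 = 11.4 months — ≥ 4 required
DTI 44.1% is within the 43%–47% exception band; checking compensating factors.
Reserves 11.4 < 12 months; credit score 801 ≥ 760.
Compensating-factor requirement not fully met.

Denied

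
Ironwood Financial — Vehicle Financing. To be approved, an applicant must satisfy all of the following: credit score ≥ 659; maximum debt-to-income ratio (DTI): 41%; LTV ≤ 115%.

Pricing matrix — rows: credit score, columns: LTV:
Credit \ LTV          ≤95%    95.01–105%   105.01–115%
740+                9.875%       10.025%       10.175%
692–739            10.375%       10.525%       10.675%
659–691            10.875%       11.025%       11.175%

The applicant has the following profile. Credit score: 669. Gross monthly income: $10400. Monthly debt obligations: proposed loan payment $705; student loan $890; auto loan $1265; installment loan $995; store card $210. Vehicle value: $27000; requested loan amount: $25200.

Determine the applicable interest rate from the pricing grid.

Credit score 669 ≥ 659; Total monthly debts = (705 + 890 + 1,265 + 995 + 210) = 4,065. DTI = 4,065/10,400 = 39.1% ≤ 41%
LTV = 25,200/27,000 = 93.3% ≤ 115%
Score 669 is in the 659–691 band; LTV 93.3% is in the ≤95% band → 10.875%.

10.875%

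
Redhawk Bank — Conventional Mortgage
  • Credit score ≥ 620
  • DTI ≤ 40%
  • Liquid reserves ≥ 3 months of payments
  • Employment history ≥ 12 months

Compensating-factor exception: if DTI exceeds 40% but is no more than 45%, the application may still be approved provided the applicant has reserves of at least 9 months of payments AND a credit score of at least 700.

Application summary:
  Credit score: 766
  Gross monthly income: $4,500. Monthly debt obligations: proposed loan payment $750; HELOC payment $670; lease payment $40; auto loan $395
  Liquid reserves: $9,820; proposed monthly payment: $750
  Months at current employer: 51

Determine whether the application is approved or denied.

Approved

Credit score 766 ≥ 620 (meets base)
Total debts = (750 + 670 + 40 + 395) = 1,855. DTI = 1,855/4,500 = 41.2% > 40% — standard DTI limit exceeded.
Reserves = 9,820/750 = 13.1 months ≥ 3
Employment 51 ≥ 12 months
41.2% falls in the override range (40%–45%), so the compensating-factor test applies.
Override check — reserves: 13.1 mo (ok); score: 766 (ok).
Both override conditions satisfied; DTI exception granted.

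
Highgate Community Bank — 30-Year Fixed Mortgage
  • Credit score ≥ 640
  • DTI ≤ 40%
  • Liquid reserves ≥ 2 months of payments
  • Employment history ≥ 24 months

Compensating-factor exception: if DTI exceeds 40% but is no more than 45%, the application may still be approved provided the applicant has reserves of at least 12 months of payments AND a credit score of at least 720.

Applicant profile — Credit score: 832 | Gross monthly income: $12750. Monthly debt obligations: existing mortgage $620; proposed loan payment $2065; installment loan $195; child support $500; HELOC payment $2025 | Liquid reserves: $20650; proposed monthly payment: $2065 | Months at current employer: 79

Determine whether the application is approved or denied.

Denied

Credit score 832 ≥ 640 (meets base)
Total debts = (620 + 2,065 + 195 + 500 + 2,025) = 5,405. DTI = 5,405/12,750 = 42.4% > 40% — standard DTI limit exceeded.
Reserves: 20,650 ÷ 2,065 = 10.0 months (meets 2-month minimum)
Employment 79 ≥ 24 months
DTI 42.4% is within the 40%–45% exception band; checking compensating factors.
Reserves 10.0 < 12 months; credit score 832 ≥ 720.
Compensating-factor requirement not fully met.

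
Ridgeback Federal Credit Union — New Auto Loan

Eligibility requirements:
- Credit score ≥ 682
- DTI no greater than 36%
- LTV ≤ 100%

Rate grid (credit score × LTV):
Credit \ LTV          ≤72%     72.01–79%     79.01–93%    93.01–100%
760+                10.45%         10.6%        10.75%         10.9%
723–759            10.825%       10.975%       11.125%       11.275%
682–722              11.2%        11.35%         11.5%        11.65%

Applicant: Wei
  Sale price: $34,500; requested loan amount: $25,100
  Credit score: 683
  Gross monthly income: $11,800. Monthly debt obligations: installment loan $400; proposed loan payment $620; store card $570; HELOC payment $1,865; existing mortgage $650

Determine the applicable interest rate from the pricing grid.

11.35%

Credit score 683 ≥ 682; Total monthly debts = (400 + 620 + 570 + 1,865 + 650) = 4,105. DTI = 4,105/11,800 = 34.8% ≤ 36%
LTV: 25,100 ÷ 34,500 = 72.8%, within 100% cap
Score 683 is in the 682–722 band; LTV 72.8% is in the 72.01–79% band → 11.35%.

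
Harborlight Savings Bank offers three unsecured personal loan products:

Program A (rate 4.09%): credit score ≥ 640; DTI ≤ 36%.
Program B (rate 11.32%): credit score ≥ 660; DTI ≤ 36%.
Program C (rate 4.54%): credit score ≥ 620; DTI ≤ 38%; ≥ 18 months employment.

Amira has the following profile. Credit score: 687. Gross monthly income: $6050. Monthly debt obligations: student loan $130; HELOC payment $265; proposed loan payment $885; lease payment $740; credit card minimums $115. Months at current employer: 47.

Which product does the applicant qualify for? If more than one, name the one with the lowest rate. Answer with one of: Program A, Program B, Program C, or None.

Total debts = (130 + 265 + 885 + 740 + 115) = 2,135; DTI = 2,135/6,050 = 35.3%.
Program A: score 687 ≥ 640; DTI 35.3% ≤ 36% → qualifies.
Program B: score 687 ≥ 660; DTI 35.3% ≤ 36% → qualifies.
Program C: score 687 ≥ 620; DTI 35.3% ≤ 38%; employment 47 ≥ 18 mo → qualifies.
Qualifying: Program A, Program B, Program C. Lowest rate is 4.09% → Program A.

Program A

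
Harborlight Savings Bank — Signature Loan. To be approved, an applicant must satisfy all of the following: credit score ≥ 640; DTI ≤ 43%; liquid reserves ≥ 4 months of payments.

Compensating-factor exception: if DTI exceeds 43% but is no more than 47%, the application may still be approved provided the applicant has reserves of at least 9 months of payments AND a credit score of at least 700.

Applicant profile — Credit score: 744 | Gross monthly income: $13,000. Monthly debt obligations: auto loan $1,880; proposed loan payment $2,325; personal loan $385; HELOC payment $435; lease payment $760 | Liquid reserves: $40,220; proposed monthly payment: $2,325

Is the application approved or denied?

Credit score 744 ≥ 640 (meets base)
Total debts = (1,880 + 2,325 + 385 + 435 + 760) = 5,785. DTI: 5,785 ÷ 13,000 = 44.5%, over the 43% base limit.
Liquid reserves cover 40,220/2,325 = 17.3 months — ≥ 4 required
44.5% falls in the override range (43%–47%), so the compensating-factor test applies.
Reserves 17.3 ≥ 9 months; credit score 744 ≥ 700.
Both compensating conditions met → exception applies.

Approved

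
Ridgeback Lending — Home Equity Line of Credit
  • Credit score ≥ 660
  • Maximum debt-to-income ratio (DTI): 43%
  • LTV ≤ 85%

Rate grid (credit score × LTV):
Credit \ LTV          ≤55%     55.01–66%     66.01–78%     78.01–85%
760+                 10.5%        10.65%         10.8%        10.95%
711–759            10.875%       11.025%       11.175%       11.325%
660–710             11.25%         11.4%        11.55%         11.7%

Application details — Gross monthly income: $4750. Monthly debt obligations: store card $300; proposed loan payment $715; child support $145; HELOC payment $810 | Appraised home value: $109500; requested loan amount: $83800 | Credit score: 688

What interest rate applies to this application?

11.55%

Credit score 688 ≥ 660; Total monthly debts = (300 + 715 + 145 + 810) = 1,970. DTI: 1,970 ÷ 4,750 = 41.5%, within the 43% cap
LTV: 83,800 ÷ 109,500 = 76.5%, within 85% cap
Row: 688 falls in 660–710. Column: 76.5% falls in 66.01–78%. Rate = 11.55%.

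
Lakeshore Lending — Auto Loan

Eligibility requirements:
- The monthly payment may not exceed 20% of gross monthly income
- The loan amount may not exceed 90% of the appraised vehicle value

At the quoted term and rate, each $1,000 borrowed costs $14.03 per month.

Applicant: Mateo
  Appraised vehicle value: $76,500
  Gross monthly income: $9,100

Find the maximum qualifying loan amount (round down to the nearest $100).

Payment cap: 20% × $9,100 = $1,820/month.
At $14.03 per $1,000, that supports 1,820/14.03 × 1,000 ≈ $129,722 → $129,700.
LTV cap: 90% × $76,500 = $68,850 → $68,800.
Binding constraint: loan-to-value.

$68,800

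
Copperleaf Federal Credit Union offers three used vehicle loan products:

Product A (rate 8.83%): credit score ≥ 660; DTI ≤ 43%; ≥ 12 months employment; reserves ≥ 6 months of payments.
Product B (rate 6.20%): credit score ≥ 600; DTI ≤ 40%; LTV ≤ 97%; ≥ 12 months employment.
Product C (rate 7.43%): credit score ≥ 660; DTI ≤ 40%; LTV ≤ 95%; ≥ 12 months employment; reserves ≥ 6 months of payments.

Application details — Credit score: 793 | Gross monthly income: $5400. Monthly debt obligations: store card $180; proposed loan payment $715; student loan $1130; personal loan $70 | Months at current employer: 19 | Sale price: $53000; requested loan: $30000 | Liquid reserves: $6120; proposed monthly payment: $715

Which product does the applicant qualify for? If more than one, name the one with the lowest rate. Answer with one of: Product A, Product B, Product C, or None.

Product B

Total debts = (180 + 715 + 1,130 + 70) = 2,095; DTI = 2,095/5,400 = 38.8%.
LTV = 30,000/53,000 = 56.6%.
Reserves = 6,120/715 = 8.6 months.
Product A: score 793 ≥ 660; DTI 38.8% ≤ 43%; employment 19 ≥ 12 mo; reserves 8.6 ≥ 6 mo → qualifies.
Product B: score 793 ≥ 600; DTI 38.8% ≤ 40%; LTV 56.6% ≤ 97%; employment 19 ≥ 12 mo → qualifies.
Product C: score 793 ≥ 660; DTI 38.8% ≤ 40%; LTV 56.6% ≤ 95%; employment 19 ≥ 12 mo; reserves 8.6 ≥ 6 mo → qualifies.
Qualifying: Product A, Product B, Product C. Lowest rate is 6.20% → Product B.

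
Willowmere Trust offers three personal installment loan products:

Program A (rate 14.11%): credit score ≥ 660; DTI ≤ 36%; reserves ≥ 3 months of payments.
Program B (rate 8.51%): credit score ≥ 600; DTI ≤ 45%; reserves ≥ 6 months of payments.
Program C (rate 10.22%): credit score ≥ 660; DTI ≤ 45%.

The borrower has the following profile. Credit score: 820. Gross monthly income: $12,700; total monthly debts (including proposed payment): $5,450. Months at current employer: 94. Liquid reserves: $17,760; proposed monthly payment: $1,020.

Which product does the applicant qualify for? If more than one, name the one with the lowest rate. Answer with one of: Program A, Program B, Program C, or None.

DTI = 5,450/12,700 = 42.9%.
Reserves = 17,760/1,020 = 17.4 months.
Program A: score 820 ≥ 660; DTI 42.9% > 36%; reserves 17.4 ≥ 3 mo → does not qualify.
Program B: score 820 ≥ 600; DTI 42.9% ≤ 45%; reserves 17.4 ≥ 6 mo → qualifies.
Program C: score 820 ≥ 660; DTI 42.9% ≤ 45% → qualifies.
Qualifying: Program B, Program C. Lowest rate is 8.51% → Program B.

Program B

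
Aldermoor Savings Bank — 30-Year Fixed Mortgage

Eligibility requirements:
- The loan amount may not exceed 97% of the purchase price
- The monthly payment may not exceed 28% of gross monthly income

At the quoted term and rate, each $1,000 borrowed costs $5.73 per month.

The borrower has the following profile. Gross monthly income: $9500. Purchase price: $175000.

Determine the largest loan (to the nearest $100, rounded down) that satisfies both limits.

Payment cap: 28% × $9,500 = $2,660/month.
At $5.73 per $1,000, that supports 2,660/5.73 × 1,000 ≈ $464,223 → $464,200.
LTV cap: 97% × $175,000 = $169,750 → $169,700.
Binding constraint: loan-to-value.

$169,700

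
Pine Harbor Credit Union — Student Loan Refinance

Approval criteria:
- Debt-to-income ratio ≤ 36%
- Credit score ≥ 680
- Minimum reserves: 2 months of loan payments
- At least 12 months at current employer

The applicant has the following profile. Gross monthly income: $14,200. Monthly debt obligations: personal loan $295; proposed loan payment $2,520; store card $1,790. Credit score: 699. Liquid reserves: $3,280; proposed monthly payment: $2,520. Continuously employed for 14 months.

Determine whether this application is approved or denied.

Denied

Total monthly debts = (295 + 2,520 + 1,790) = 4,605. DTI: 4,605 ÷ 14,200 = 32.4%, within the 36% cap
Credit score 699 ≥ 680 (meets)
Reserves = 3,280/2,520 = 1.3 months < 2
Employment 14 ≥ 12 months
Fails on reserves.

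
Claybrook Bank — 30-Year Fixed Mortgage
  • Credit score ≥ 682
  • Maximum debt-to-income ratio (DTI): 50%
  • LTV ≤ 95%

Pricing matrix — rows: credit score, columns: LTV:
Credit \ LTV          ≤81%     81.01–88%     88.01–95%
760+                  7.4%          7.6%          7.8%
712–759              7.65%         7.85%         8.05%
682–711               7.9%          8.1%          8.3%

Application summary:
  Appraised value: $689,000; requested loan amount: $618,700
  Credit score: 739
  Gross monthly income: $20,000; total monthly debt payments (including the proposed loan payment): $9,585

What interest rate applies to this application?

8.05%

Credit score 739 ≥ 682; DTI: 9,585 ÷ 20,000 = 47.9%, within the 50% cap
LTV: 618,700 ÷ 689,000 = 89.8%, within 95% cap
Row: 739 falls in 712–759. Column: 89.8% falls in 88.01–95%. Rate = 8.05%.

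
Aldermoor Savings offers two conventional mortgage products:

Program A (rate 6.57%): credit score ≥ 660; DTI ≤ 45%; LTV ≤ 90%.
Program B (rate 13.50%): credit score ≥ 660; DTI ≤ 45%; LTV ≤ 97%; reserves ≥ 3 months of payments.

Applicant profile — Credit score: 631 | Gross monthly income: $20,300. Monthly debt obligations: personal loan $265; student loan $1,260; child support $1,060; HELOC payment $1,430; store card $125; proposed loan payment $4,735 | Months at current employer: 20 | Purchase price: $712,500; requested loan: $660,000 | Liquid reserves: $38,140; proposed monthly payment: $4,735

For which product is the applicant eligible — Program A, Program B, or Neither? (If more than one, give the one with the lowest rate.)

Neither

Total debts = (265 + 1,260 + 1,060 + 1,430 + 125 + 4,735) = 8,875; DTI = 8,875/20,300 = 43.7%.
LTV = 660,000/712,500 = 92.6%.
Reserves = 38,140/4,735 = 8.1 months.
Program A: score 631 < 660; DTI 43.7% ≤ 45%; LTV 92.6% > 90% → does not qualify.
Program B: score 631 < 660; DTI 43.7% ≤ 45%; LTV 92.6% ≤ 97%; reserves 8.1 ≥ 3 mo → does not qualify.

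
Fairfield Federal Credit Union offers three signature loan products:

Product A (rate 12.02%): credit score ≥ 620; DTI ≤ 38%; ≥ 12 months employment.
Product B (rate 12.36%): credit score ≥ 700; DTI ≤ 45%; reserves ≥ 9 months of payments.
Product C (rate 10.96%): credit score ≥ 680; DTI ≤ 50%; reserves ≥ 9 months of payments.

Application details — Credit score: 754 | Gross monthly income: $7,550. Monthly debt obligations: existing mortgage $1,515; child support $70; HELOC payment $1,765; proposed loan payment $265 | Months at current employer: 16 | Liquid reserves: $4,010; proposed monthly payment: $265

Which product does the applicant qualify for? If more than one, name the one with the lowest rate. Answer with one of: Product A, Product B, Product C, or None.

Product C

Total debts = (1,515 + 70 + 1,765 + 265) = 3,615; DTI = 3,615/7,550 = 47.9%.
Reserves = 4,010/265 = 15.1 months.
Product A: score 754 ≥ 620; DTI 47.9% > 38%; employment 16 ≥ 12 mo → does not qualify.
Product B: score 754 ≥ 700; DTI 47.9% > 45%; reserves 15.1 ≥ 9 mo → does not qualify.
Product C: score 754 ≥ 680; DTI 47.9% ≤ 50%; reserves 15.1 ≥ 9 mo → qualifies.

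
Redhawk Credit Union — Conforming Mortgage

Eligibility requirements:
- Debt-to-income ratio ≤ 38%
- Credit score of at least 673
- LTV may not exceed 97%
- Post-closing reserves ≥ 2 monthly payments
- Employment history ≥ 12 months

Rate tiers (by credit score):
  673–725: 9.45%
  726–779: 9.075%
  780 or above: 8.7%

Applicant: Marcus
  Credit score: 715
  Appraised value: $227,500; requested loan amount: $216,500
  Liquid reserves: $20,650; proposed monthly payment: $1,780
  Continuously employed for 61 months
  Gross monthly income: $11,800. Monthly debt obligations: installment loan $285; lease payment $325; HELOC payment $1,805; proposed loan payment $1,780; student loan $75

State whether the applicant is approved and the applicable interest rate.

Credit score 715 ≥ 673 (meets minimum)
Total monthly debts = (285 + 325 + 1,805 + 1,780 + 75) = 4,270. DTI = 4,270/11,800 = 36.2% ≤ 38%
Loan-to-value = 216,500/227,500 = 95.2% — pass (97% max)
Reserves: 20,650 ÷ 1,780 = 11.6 months (meets 2-month minimum)
Employment 61 ≥ 12 months
All requirements met. Score 715 falls in the 673–725 tier → 9.45%.

Approved at 9.45%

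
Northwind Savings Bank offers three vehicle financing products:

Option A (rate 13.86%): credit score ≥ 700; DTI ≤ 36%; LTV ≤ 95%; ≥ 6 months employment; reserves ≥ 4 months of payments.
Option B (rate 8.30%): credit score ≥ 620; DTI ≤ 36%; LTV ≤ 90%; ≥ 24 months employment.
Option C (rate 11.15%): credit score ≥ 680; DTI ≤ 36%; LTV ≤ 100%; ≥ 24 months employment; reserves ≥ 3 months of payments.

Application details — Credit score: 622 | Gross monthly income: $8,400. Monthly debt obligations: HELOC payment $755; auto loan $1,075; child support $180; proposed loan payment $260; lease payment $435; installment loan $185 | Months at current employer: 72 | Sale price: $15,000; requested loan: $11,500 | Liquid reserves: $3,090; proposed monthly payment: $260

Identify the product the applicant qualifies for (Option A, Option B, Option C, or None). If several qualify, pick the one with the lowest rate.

Total debts = (755 + 1,075 + 180 + 260 + 435 + 185) = 2,890; DTI = 2,890/8,400 = 34.4%.
LTV = 11,500/15,000 = 76.7%.
Reserves = 3,090/260 = 11.9 months.
Option A: score 622 < 700; DTI 34.4% ≤ 36%; LTV 76.7% ≤ 95%; employment 72 ≥ 6 mo; reserves 11.9 ≥ 4 mo → does not qualify.
Option B: score 622 ≥ 620; DTI 34.4% ≤ 36%; LTV 76.7% ≤ 90%; employment 72 ≥ 24 mo → qualifies.
Option C: score 622 < 680; DTI 34.4% ≤ 36%; LTV 76.7% ≤ 100%; employment 72 ≥ 24 mo; reserves 11.9 ≥ 3 mo → does not qualify.

Option B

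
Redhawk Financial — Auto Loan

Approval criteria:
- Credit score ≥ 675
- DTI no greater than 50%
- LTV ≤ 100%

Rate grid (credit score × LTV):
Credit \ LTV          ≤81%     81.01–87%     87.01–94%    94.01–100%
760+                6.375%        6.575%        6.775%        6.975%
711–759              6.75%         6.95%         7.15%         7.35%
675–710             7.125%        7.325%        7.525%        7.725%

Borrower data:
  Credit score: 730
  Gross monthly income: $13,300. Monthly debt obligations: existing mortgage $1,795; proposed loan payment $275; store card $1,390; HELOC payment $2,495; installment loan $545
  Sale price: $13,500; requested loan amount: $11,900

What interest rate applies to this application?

Credit score 730 ≥ 675; Total monthly debts = (1,795 + 275 + 1,390 + 2,495 + 545) = 6,500. Debt-to-income = 6,500/13,300 = 48.9% — meets 50% limit
LTV: 11,900 ÷ 13,500 = 88.1%, within 100% cap
Row: 730 falls in 711–759. Column: 88.1% falls in 87.01–94%. Rate = 7.15%.

7.15%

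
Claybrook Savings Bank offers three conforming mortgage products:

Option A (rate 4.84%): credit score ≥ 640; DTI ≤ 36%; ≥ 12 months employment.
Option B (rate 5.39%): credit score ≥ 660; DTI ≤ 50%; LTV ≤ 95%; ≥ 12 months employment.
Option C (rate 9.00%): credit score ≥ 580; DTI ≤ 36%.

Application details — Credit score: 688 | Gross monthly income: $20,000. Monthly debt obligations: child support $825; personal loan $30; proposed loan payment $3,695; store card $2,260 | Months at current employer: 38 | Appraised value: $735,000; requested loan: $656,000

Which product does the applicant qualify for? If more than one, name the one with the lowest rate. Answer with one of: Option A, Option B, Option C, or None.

Total debts = (825 + 30 + 3,695 + 2,260) = 6,810; DTI = 6,810/20,000 = 34%.
LTV = 656,000/735,000 = 89.3%.
Option A: score 688 ≥ 640; DTI 34% ≤ 36%; employment 38 ≥ 12 mo → qualifies.
Option B: score 688 ≥ 660; DTI 34% ≤ 50%; LTV 89.3% ≤ 95%; employment 38 ≥ 12 mo → qualifies.
Option C: score 688 ≥ 580; DTI 34% ≤ 36% → qualifies.
Qualifying: Option A, Option B, Option C. Lowest rate is 4.84% → Option A.

Option A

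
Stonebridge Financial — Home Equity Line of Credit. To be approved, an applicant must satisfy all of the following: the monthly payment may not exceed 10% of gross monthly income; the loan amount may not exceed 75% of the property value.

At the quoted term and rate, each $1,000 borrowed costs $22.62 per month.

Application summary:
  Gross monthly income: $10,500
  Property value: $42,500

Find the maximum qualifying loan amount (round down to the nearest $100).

$31,800

Payment cap: 10% × $10,500 = $1,050/month.
At $22.62 per $1,000, that supports 1,050/22.62 × 1,000 ≈ $46,419 → $46,400.
LTV cap: 75% × $42,500 = $31,875 → $31,800.
Binding constraint: loan-to-value.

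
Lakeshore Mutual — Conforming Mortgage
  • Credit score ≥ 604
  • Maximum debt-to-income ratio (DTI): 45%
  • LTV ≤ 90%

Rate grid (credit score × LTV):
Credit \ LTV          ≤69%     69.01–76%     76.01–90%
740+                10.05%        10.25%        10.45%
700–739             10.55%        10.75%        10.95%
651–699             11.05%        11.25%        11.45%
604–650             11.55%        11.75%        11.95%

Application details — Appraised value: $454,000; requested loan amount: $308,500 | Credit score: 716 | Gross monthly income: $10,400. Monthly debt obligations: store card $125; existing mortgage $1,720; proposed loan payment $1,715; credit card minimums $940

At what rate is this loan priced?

10.55%

Credit score 716 ≥ 604; Total monthly debts = (125 + 1,720 + 1,715 + 940) = 4,500. Debt-to-income = 4,500/10,400 = 43.3% — meets 45% limit
LTV = 308,500/454,000 = 68% ≤ 90%
Score 716 is in the 700–739 band; LTV 68% is in the ≤69% band → 10.55%.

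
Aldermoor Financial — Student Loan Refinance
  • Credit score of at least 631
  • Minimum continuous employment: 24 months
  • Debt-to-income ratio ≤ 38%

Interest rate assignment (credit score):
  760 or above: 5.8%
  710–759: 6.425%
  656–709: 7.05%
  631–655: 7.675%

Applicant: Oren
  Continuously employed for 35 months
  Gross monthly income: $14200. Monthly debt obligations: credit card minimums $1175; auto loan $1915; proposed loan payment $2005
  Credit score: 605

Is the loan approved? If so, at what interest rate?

Denied

Credit score 605 < 631 (below minimum)
Employment 35 ≥ 24 months
Total monthly debts = (1,175 + 1,915 + 2,005) = 5,095. DTI = 5,095/14,200 = 35.9% ≤ 38%
Not all requirements met → denied.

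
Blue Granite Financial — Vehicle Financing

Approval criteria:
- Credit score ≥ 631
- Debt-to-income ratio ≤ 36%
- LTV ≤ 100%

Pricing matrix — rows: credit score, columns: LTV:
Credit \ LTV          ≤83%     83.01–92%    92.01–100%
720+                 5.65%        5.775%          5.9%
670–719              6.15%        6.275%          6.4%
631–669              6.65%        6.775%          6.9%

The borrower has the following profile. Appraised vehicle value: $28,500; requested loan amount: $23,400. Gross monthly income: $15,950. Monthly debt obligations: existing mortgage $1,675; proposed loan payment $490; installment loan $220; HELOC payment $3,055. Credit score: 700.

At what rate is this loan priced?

Credit score 700 ≥ 631; Total monthly debts = (1,675 + 490 + 220 + 3,055) = 5,440. Debt-to-income = 5,440/15,950 = 34.1% — meets 36% limit
Loan-to-value = 23,400/28,500 = 82.1% — pass (100% max)
Row: 700 falls in 670–719. Column: 82.1% falls in ≤83%. Rate = 6.15%.

6.15%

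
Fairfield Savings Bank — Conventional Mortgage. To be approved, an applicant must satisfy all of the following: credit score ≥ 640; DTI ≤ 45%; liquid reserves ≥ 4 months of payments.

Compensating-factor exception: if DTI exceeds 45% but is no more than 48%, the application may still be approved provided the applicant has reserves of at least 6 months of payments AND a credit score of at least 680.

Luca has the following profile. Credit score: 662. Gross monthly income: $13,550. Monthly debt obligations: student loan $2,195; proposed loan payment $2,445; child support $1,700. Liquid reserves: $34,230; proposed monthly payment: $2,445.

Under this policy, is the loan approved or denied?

Denied

Credit score 662 ≥ 640 (meets base)
Total debts = (2,195 + 2,445 + 1,700) = 6,340. DTI: 6,340 ÷ 13,550 = 46.8%, over the 45% base limit.
Reserves: 34,230 ÷ 2,445 = 14.0 months (meets 4-month minimum)
DTI 46.8% is within the 45%–48% exception band; checking compensating factors.
Reserves 14.0 ≥ 6 months; credit score 662 < 680.
Override conditions not both satisfied; exception does not apply.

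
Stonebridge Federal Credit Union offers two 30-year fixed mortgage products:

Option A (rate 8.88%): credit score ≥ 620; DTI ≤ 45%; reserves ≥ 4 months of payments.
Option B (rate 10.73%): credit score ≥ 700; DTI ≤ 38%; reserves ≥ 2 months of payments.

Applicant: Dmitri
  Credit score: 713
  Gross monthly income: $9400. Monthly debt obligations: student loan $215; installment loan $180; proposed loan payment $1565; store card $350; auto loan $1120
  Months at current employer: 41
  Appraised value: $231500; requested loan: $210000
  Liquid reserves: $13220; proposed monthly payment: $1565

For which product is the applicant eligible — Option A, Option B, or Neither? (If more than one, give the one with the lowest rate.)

Option A

Total debts = (215 + 180 + 1,565 + 350 + 1,120) = 3,430; DTI = 3,430/9,400 = 36.5%.
LTV = 210,000/231,500 = 90.7%.
Reserves = 13,220/1,565 = 8.4 months.
Option A: score 713 ≥ 620; DTI 36.5% ≤ 45%; reserves 8.4 ≥ 4 mo → qualifies.
Option B: score 713 ≥ 700; DTI 36.5% ≤ 38%; reserves 8.4 ≥ 2 mo → qualifies.
Qualifying: Option A, Option B. Lowest rate is 8.88% → Option A.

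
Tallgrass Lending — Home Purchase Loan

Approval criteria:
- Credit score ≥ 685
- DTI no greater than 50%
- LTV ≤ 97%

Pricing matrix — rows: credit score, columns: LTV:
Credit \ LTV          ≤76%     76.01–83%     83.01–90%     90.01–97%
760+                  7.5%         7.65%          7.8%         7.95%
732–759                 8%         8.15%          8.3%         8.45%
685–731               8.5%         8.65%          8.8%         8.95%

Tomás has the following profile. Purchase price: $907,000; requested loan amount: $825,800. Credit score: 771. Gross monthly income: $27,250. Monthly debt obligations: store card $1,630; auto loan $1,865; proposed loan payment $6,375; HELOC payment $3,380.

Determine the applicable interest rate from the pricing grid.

7.95%

Credit score 771 ≥ 685; Total monthly debts = (1,630 + 1,865 + 6,375 + 3,380) = 13,250. DTI = 13,250/27,250 = 48.6% ≤ 50%
Loan-to-value = 825,800/907,000 = 91% — pass (97% max)
Row: 771 falls in 760+. Column: 91% falls in 90.01–97%. Rate = 7.95%.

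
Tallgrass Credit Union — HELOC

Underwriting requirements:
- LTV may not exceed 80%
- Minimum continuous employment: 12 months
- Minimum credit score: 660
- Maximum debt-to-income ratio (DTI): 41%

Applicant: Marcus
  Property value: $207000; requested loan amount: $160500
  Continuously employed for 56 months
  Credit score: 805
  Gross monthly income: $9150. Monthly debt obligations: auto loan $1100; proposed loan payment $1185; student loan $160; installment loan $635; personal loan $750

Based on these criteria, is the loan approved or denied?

LTV: 160,500 ÷ 207,000 = 77.5%, within 80% cap
Employment 56 ≥ 12 months
Credit score 805 ≥ 660 (meets)
Total monthly debts = (1,100 + 1,185 + 160 + 635 + 750) = 3,830. Debt-to-income = 3,830/9,150 = 41.9% — over 41% limit
Fails on DTI.

Denied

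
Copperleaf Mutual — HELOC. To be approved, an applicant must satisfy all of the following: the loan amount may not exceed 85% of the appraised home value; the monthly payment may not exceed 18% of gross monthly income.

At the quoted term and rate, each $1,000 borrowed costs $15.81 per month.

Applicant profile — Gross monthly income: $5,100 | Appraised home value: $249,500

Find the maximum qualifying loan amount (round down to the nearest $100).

$58,000

Payment cap: 18% × $5,100 = $918/month.
At $15.81 per $1,000, that supports 918/15.81 × 1,000 ≈ $58,064 → $58,000.
LTV cap: 85% × $249,500 = $212,075 → $212,000.
Binding constraint: payment-to-income.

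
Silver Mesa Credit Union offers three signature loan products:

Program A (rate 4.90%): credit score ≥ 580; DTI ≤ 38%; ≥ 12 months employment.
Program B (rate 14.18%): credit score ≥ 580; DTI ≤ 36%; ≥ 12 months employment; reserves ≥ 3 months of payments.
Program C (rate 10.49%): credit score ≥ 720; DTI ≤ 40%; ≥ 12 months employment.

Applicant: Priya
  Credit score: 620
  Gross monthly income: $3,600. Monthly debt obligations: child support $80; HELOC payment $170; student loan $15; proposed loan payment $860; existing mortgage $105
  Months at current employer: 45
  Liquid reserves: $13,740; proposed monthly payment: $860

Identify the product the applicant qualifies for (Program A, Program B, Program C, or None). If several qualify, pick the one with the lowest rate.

Program A

Total debts = (80 + 170 + 15 + 860 + 105) = 1,230; DTI = 1,230/3,600 = 34.2%.
Reserves = 13,740/860 = 16.0 months.
Program A: score 620 ≥ 580; DTI 34.2% ≤ 38%; employment 45 ≥ 12 mo → qualifies.
Program B: score 620 ≥ 580; DTI 34.2% ≤ 36%; employment 45 ≥ 12 mo; reserves 16.0 ≥ 3 mo → qualifies.
Program C: score 620 < 720; DTI 34.2% ≤ 40%; employment 45 ≥ 12 mo → does not qualify.
Qualifying: Program A, Program B. Lowest rate is 4.90% → Program A.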